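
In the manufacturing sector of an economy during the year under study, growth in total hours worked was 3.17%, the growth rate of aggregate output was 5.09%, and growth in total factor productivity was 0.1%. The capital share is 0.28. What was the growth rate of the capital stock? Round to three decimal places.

Labor's share = 1 − 0.28 = 0.72.
gY = gA + 0.72×3.17 + 0.28×g.
0.28×g = 5.09 − 0.1 − 2.2824 = 2.7076.
g = 2.7076 / 0.28 = 9.67%.

The capital stock growth was 9.670%.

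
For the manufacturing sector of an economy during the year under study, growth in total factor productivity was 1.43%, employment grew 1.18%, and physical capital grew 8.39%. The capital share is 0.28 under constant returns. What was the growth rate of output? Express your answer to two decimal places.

4.63%

Labor's share = 1 − 0.28 = 0.72.
Physical capital: 0.28 × 8.39 = 2.3492 pp.
Employment: 0.72 × 1.18 = 0.8496 pp.
Output growth = 1.43 + 3.1988 = 4.6288%.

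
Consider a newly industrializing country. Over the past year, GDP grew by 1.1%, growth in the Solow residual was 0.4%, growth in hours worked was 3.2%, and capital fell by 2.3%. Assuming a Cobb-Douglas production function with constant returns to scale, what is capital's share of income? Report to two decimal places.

Capital's share of income is 0.45.

gY = gA + α·gK + (1−α)·gL, so gY − gA − gL = α(gK − gL).
1.1 − 0.4 − 3.2 = α × (-2.3 − 3.2).
-2.5 = -5.5 α, so α = 0.4545.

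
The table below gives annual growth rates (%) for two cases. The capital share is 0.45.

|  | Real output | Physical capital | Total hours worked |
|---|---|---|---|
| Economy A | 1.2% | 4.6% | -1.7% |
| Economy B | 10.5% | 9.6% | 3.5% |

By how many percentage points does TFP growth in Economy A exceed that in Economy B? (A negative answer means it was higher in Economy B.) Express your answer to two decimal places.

-4.19 percentage points

Labor's share = 1 − 0.45 = 0.55.
Economy A: TFP = 1.2 − 2.07 + 0.935 = 0.065%.
Economy B: TFP = 10.5 − 4.32 − 1.925 = 4.255%.
Difference = 0.065 − (4.255) = -4.19 pp.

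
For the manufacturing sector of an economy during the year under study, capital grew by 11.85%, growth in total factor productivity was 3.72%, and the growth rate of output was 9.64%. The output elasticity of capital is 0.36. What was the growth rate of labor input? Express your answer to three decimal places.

Labor's share = 1 − 0.36 = 0.64.
gY = gA + 0.36×11.85 + 0.64×g.
0.64×g = 9.64 − 3.72 − 4.266 = 1.654.
g = 1.654 / 0.64 = 2.58438%.

2.584%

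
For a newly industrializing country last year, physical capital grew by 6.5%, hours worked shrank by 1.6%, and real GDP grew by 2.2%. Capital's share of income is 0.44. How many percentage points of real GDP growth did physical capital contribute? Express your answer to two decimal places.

Contribution = share × growth = 0.44 × 6.5 = 2.86 pp.

2.86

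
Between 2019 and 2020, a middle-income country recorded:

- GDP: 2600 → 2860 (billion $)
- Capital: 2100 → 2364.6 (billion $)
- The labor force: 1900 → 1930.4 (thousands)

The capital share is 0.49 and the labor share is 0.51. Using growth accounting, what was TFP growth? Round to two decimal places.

GDP growth = (2860 − 2600) / 2600 = 10%.
Capital growth = (2364.6 − 2100) / 2100 = 12.6%.
The labor force growth = (1930.4 − 1900) / 1900 = 1.6%.
Labor's share = 1 − 0.49 = 0.51.
Capital: 0.49 × 12.6 = 6.174 pp.
The labor force: 0.51 × 1.6 = 0.816 pp.
TFP growth = 10 − 6.99 = 3.01%.

3.01%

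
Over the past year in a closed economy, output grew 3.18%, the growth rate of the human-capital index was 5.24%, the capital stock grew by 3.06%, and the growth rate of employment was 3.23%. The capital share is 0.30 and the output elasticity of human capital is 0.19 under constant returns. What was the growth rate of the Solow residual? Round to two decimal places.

-0.38%

Labor's share = 1 − 0.3 − 0.19 = 0.51.
The capital stock: 0.3 × 3.06 = 0.918 pp.
The human-capital index: 0.19 × 5.24 = 0.9956 pp.
Employment: 0.51 × 3.23 = 1.6473 pp.
TFP growth = 3.18 − 3.5609 = -0.3809%.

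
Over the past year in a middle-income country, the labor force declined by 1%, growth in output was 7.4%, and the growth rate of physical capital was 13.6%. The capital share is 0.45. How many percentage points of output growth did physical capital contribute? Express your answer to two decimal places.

6.12

Contribution = share × growth = 0.45 × 13.6 = 6.12 pp.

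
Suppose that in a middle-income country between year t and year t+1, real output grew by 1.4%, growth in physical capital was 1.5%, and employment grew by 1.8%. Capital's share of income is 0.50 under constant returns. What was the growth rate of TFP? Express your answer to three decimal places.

-0.250%

Labor's share = 1 − 0.5 = 0.5.
Physical capital: 0.5 × 1.5 = 0.75 pp.
Employment: 0.5 × 1.8 = 0.9 pp.
TFP growth = 1.4 − 1.65 = -0.25%.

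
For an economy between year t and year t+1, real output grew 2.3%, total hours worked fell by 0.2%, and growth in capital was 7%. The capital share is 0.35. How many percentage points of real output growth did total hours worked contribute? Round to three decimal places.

Labor's share = 1 − 0.35 = 0.65.
Contribution = share × growth = 0.65 × (-0.2) = -0.13 pp.

-0.130 percentage points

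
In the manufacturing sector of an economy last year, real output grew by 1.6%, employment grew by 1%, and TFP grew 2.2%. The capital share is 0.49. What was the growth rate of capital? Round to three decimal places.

-2.265%

Labor's share = 1 − 0.49 = 0.51.
gY = gA + 0.51×1 + 0.49×g.
0.49×g = 1.6 − 2.2 − 0.51 = -1.11.
g = -1.11 / 0.49 = -2.26531%.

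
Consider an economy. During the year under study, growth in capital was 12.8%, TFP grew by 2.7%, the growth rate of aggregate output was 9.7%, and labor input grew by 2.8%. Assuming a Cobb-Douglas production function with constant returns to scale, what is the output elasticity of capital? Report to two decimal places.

gY = gA + α·gK + (1−α)·gL, so gY − gA − gL = α(gK − gL).
9.7 − 2.7 − 2.8 = α × (12.8 − 2.8).
4.2 = 10 α, so α = 0.42.

The output elasticity of capital is 0.42.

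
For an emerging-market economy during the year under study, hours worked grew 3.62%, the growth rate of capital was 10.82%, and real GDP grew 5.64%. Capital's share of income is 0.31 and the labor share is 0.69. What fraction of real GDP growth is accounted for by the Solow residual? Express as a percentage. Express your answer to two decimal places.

Labor's share = 1 − 0.31 = 0.69.
Capital: 0.31 × 10.82 = 3.3542 pp.
Hours worked: 0.69 × 3.62 = 2.4978 pp.
TFP growth = 5.64 − 5.852 = -0.212%.
TFP share of growth = -0.212 / 5.64 × 100 = -3.7589%.

The Solow residual accounted for -3.76% of growth.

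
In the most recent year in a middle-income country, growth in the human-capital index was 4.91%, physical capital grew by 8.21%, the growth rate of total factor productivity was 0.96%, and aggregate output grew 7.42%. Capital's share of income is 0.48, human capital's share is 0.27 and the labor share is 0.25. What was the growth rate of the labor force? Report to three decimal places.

The labor force grew 4.774%.

Labor's share = 1 − 0.48 − 0.27 = 0.25.
gY = gA + 0.48×8.21 + 0.27×4.91 + 0.25×g.
0.25×g = 7.42 − 0.96 − 5.2665 = 1.1935.
g = 1.1935 / 0.25 = 4.774%.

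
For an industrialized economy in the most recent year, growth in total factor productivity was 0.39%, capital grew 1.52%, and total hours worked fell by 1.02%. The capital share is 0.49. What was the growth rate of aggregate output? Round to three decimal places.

Aggregate output growth was 0.615%.

Labor's share = 1 − 0.49 = 0.51.
Capital: 0.49 × 1.52 = 0.7448 pp.
Total hours worked: 0.51 × (-1.02) = -0.5202 pp.
Output growth = 0.39 + 0.2246 = 0.6146%.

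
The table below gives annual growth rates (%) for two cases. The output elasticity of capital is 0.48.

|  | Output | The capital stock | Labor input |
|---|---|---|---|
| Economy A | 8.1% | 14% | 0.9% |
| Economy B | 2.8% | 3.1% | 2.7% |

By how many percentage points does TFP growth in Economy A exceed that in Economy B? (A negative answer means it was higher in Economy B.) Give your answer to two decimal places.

Labor's share = 1 − 0.48 = 0.52.
Economy A: TFP = 8.1 − 6.72 − 0.468 = 0.912%.
Economy B: TFP = 2.8 − 1.488 − 1.404 = -0.092%.
Difference = 0.912 − (-0.092) = 1.004 pp.

1.00 percentage points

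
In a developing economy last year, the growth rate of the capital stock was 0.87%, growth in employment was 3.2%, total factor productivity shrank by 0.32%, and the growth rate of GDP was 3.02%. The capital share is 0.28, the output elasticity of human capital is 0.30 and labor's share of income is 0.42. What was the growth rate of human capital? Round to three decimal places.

5.841%

Labor's share = 1 − 0.28 − 0.3 = 0.42.
gY = gA + 0.28×0.87 + 0.42×3.2 + 0.3×g.
0.3×g = 3.02 + 0.32 − 1.5876 = 1.7524.
g = 1.7524 / 0.3 = 5.84133%.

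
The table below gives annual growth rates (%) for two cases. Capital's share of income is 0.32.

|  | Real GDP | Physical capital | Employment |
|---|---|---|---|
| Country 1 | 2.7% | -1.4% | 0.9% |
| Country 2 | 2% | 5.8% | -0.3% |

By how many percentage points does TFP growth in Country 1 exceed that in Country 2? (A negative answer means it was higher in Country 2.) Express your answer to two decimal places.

Labor's share = 1 − 0.32 = 0.68.
Country 1: TFP = 2.7 + 0.448 − 0.612 = 2.536%.
Country 2: TFP = 2 − 1.856 + 0.204 = 0.348%.
Difference = 2.536 − (0.348) = 2.188 pp.

2.19 percentage points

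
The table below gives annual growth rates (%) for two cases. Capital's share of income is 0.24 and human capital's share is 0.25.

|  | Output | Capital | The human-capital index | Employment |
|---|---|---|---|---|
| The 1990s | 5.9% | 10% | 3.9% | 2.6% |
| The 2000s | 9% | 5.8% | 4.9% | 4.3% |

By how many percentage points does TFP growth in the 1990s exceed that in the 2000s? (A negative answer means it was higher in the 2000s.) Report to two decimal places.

-2.99 percentage points

Labor's share = 1 − 0.24 − 0.25 = 0.51.
The 1990s: TFP = 5.9 − 2.4 − 0.975 − 1.326 = 1.199%.
The 2000s: TFP = 9 − 1.392 − 1.225 − 2.193 = 4.19%.
Difference = 1.199 − (4.19) = -2.991 pp.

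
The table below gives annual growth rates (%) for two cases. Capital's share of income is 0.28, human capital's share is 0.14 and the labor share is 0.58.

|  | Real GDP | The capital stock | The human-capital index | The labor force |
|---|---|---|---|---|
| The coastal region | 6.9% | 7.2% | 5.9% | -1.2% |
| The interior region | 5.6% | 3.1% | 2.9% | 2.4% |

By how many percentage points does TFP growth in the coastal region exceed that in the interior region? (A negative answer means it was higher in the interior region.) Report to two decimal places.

Labor's share = 1 − 0.28 − 0.14 = 0.58.
The coastal region: TFP = 6.9 − 2.016 − 0.826 + 0.696 = 4.754%.
The interior region: TFP = 5.6 − 0.868 − 0.406 − 1.392 = 2.934%.
Difference = 4.754 − (2.934) = 1.82 pp.

1.82 percentage points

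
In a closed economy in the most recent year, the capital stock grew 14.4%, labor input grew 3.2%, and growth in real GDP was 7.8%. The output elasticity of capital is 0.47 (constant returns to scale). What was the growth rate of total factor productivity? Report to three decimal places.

Labor's share = 1 − 0.47 = 0.53.
The capital stock: 0.47 × 14.4 = 6.768 pp.
Labor input: 0.53 × 3.2 = 1.696 pp.
TFP growth = 7.8 − 8.464 = -0.664%.

-0.664%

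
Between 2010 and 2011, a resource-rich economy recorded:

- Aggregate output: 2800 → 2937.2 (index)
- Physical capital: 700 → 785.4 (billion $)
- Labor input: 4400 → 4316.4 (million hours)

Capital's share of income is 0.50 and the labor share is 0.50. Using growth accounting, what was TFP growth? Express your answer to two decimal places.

Aggregate output growth = (2937.2 − 2800) / 2800 = 4.9%.
Physical capital growth = (785.4 − 700) / 700 = 12.2%.
Labor input growth = (4316.4 − 4400) / 4400 = -1.9%.
Labor's share = 1 − 0.5 = 0.5.
Physical capital: 0.5 × 12.2 = 6.1 pp.
Labor input: 0.5 × (-1.9) = -0.95 pp.
TFP growth = 4.9 − 5.15 = -0.25%.

-0.25%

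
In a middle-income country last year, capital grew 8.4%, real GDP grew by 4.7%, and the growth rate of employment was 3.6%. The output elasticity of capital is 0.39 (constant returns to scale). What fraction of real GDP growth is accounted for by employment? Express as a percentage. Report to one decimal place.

46.7%

Labor's share = 1 − 0.39 = 0.61.
Employment contributed 0.61 × 3.6 = 2.196 pp.
Share of growth = 2.196 / 4.7 × 100 = 46.723%.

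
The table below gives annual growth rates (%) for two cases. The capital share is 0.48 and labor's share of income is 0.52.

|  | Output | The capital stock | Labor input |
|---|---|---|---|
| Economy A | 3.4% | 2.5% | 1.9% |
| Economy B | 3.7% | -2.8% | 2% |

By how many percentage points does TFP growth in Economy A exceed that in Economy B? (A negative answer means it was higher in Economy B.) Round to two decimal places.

Labor's share = 1 − 0.48 = 0.52.
Economy A: TFP = 3.4 − 1.2 − 0.988 = 1.212%.
Economy B: TFP = 3.7 + 1.344 − 1.04 = 4.004%.
Difference = 1.212 − (4.004) = -2.792 pp.

-2.79 percentage points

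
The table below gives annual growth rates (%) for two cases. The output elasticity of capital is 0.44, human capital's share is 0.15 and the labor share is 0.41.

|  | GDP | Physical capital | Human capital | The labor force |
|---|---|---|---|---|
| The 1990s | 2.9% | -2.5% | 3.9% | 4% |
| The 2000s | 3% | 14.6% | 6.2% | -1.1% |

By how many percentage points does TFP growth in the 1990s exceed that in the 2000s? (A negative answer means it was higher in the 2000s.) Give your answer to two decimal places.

5.68 percentage points

Labor's share = 1 − 0.44 − 0.15 = 0.41.
The 1990s: TFP = 2.9 + 1.1 − 0.585 − 1.64 = 1.775%.
The 2000s: TFP = 3 − 6.424 − 0.93 + 0.451 = -3.903%.
Difference = 1.775 − (-3.903) = 5.678 pp.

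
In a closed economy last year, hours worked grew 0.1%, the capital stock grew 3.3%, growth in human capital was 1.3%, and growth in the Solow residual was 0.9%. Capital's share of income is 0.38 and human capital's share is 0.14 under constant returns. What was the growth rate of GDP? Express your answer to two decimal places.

Labor's share = 1 − 0.38 − 0.14 = 0.48.
The capital stock: 0.38 × 3.3 = 1.254 pp.
Human capital: 0.14 × 1.3 = 0.182 pp.
Hours worked: 0.48 × 0.1 = 0.048 pp.
Output growth = 0.9 + 1.484 = 2.384%.

GDP grew 2.38%.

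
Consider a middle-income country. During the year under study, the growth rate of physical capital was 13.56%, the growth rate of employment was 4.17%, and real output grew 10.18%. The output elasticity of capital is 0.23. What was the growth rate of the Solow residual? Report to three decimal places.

3.850%

Labor's share = 1 − 0.23 = 0.77.
Physical capital: 0.23 × 13.56 = 3.1188 pp.
Employment: 0.77 × 4.17 = 3.2109 pp.
TFP growth = 10.18 − 6.3297 = 3.8503%.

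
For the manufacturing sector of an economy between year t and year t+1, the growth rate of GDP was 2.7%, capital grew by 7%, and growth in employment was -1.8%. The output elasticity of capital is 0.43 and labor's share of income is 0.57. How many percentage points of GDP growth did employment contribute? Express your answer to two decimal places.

Labor's share = 1 − 0.43 = 0.57.
Contribution = share × growth = 0.57 × (-1.8) = -1.026 pp.

-1.03 percentage points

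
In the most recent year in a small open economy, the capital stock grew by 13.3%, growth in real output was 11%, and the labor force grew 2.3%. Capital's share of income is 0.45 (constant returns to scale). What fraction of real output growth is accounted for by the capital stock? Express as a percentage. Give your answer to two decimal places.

The capital stock accounted for 54.41% of growth.

The capital stock contributed 0.45 × 13.3 = 5.985 pp.
Share of growth = 5.985 / 11 × 100 = 54.4091%.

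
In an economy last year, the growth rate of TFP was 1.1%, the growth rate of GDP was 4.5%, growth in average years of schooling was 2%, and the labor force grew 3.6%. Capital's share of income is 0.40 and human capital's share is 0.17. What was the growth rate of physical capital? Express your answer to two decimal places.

Labor's share = 1 − 0.4 − 0.17 = 0.43.
gY = gA + 0.17×2 + 0.43×3.6 + 0.4×g.
0.4×g = 4.5 − 1.1 − 1.888 = 1.512.
g = 1.512 / 0.4 = 3.78%.

3.78%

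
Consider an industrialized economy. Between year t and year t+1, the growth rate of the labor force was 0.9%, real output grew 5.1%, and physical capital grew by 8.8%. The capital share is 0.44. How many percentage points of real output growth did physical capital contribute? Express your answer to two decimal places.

3.87 percentage points

Contribution = share × growth = 0.44 × 8.8 = 3.872 pp.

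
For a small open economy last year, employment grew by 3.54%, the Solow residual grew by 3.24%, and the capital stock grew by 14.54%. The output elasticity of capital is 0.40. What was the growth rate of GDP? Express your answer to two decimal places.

Labor's share = 1 − 0.4 = 0.6.
The capital stock: 0.4 × 14.54 = 5.816 pp.
Employment: 0.6 × 3.54 = 2.124 pp.
Output growth = 3.24 + 7.94 = 11.18%.

11.18%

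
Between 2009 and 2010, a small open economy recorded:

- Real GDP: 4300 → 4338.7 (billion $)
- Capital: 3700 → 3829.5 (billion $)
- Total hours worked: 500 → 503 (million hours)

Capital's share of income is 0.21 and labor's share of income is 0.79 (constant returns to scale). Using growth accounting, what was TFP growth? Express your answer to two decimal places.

-0.31%

Real GDP growth = (4338.7 − 4300) / 4300 = 0.9%.
Capital growth = (3829.5 − 3700) / 3700 = 3.5%.
Total hours worked growth = (503 − 500) / 500 = 0.6%.
Labor's share = 1 − 0.21 = 0.79.
Capital: 0.21 × 3.5 = 0.735 pp.
Total hours worked: 0.79 × 0.6 = 0.474 pp.
TFP growth = 0.9 − 1.209 = -0.309%.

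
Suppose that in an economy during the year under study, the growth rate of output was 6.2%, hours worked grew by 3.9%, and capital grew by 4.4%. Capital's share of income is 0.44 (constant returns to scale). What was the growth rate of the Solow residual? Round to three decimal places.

2.080%

Labor's share = 1 − 0.44 = 0.56.
Capital: 0.44 × 4.4 = 1.936 pp.
Hours worked: 0.56 × 3.9 = 2.184 pp.
TFP growth = 6.2 − 4.12 = 2.08%.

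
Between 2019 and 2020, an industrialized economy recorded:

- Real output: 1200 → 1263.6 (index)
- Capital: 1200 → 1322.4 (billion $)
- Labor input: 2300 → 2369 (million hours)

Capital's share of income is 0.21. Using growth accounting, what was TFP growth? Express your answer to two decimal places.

Real output growth = (1263.6 − 1200) / 1200 = 5.3%.
Capital growth = (1322.4 − 1200) / 1200 = 10.2%.
Labor input growth = (2369 − 2300) / 2300 = 3%.
Labor's share = 1 − 0.21 = 0.79.
Capital: 0.21 × 10.2 = 2.142 pp.
Labor input: 0.79 × 3 = 2.37 pp.
TFP growth = 5.3 − 4.512 = 0.788%.

TFP growth was 0.79%.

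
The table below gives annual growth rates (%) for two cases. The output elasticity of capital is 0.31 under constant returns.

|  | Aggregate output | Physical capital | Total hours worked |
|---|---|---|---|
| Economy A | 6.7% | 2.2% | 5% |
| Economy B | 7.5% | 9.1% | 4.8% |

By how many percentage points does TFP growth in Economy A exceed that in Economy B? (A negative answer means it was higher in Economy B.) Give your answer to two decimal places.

1.20 percentage points

Labor's share = 1 − 0.31 = 0.69.
Economy A: TFP = 6.7 − 0.682 − 3.45 = 2.568%.
Economy B: TFP = 7.5 − 2.821 − 3.312 = 1.367%.
Difference = 2.568 − (1.367) = 1.201 pp.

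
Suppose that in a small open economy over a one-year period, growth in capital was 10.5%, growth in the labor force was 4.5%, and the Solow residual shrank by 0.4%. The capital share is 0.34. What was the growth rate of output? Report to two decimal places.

Labor's share = 1 − 0.34 = 0.66.
Capital: 0.34 × 10.5 = 3.57 pp.
The labor force: 0.66 × 4.5 = 2.97 pp.
Output growth = -0.4 + 6.54 = 6.14%.

Output growth was 6.14%.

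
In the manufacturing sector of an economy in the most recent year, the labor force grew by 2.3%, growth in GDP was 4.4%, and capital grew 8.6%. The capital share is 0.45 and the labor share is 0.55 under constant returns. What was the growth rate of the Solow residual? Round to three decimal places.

Labor's share = 1 − 0.45 = 0.55.
Capital: 0.45 × 8.6 = 3.87 pp.
The labor force: 0.55 × 2.3 = 1.265 pp.
TFP growth = 4.4 − 5.135 = -0.735%.

-0.735%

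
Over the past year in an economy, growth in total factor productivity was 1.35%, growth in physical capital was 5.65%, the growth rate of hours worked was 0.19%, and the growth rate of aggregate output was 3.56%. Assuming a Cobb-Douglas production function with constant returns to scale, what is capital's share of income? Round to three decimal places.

gY = gA + α·gK + (1−α)·gL, so gY − gA − gL = α(gK − gL).
3.56 − 1.35 − 0.19 = α × (5.65 − 0.19).
2.02 = 5.46 α, so α = 0.36996.

Capital's share of income is 0.370.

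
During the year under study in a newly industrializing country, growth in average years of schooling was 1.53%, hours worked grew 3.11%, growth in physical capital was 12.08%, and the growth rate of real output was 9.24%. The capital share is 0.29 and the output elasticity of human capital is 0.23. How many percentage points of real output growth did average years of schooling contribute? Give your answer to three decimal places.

0.352 percentage points

Contribution = share × growth = 0.23 × 1.53 = 0.3519 pp.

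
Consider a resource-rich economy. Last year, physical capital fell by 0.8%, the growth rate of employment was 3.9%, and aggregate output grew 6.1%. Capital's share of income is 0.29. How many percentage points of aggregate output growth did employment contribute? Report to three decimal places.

2.769

Labor's share = 1 − 0.29 = 0.71.
Contribution = share × growth = 0.71 × 3.9 = 2.769 pp.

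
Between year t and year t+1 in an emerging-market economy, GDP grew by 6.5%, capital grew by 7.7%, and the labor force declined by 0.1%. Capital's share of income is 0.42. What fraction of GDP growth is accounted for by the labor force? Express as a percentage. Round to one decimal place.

-0.9%

Labor's share = 1 − 0.42 = 0.58.
The labor force contributed 0.58 × (-0.1) = -0.058 pp.
Share of growth = -0.058 / 6.5 × 100 = -0.892%.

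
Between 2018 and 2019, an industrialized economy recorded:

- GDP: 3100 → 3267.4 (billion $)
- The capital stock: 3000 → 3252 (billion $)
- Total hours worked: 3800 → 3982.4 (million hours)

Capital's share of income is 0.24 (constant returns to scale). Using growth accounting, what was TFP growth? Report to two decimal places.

-0.26%

GDP growth = (3267.4 − 3100) / 3100 = 5.4%.
The capital stock growth = (3252 − 3000) / 3000 = 8.4%.
Total hours worked growth = (3982.4 − 3800) / 3800 = 4.8%.
Labor's share = 1 − 0.24 = 0.76.
The capital stock: 0.24 × 8.4 = 2.016 pp.
Total hours worked: 0.76 × 4.8 = 3.648 pp.
TFP growth = 5.4 − 5.664 = -0.264%.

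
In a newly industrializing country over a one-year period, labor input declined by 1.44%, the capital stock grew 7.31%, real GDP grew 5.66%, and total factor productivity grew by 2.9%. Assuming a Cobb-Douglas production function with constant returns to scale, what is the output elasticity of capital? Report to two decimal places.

The output elasticity of capital is 0.48.

gY = gA + α·gK + (1−α)·gL, so gY − gA − gL = α(gK − gL).
5.66 − 2.9 + 1.44 = α × (7.31 − (-1.44)).
4.2 = 8.75 α, so α = 0.48.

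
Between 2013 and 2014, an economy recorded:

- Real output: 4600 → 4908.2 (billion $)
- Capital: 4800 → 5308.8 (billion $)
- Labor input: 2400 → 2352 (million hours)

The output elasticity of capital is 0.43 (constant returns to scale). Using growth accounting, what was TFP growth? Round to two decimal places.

Real output growth = (4908.2 − 4600) / 4600 = 6.7%.
Capital growth = (5308.8 − 4800) / 4800 = 10.6%.
Labor input growth = (2352 − 2400) / 2400 = -2%.
Labor's share = 1 − 0.43 = 0.57.
Capital: 0.43 × 10.6 = 4.558 pp.
Labor input: 0.57 × (-2) = -1.14 pp.
TFP growth = 6.7 − 3.418 = 3.282%.

TFP grew 3.28%.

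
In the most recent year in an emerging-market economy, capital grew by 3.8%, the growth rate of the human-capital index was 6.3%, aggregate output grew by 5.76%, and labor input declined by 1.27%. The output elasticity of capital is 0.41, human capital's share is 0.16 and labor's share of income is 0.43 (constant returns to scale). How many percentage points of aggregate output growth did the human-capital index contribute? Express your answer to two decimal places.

Contribution = share × growth = 0.16 × 6.3 = 1.008 pp.

1.01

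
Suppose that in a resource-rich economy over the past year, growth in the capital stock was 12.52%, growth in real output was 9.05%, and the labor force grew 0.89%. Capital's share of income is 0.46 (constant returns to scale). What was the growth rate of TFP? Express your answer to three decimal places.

Labor's share = 1 − 0.46 = 0.54.
The capital stock: 0.46 × 12.52 = 5.7592 pp.
The labor force: 0.54 × 0.89 = 0.4806 pp.
TFP growth = 9.05 − 6.2398 = 2.8102%.

TFP growth was 2.810%.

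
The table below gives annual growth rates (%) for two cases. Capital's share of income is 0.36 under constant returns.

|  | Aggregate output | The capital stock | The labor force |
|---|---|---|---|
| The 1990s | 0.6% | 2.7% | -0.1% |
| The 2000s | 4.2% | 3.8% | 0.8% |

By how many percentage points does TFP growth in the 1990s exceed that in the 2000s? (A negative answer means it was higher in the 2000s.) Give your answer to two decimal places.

Labor's share = 1 − 0.36 = 0.64.
The 1990s: TFP = 0.6 − 0.972 + 0.064 = -0.308%.
The 2000s: TFP = 4.2 − 1.368 − 0.512 = 2.32%.
Difference = -0.308 − (2.32) = -2.628 pp.

-2.63 percentage points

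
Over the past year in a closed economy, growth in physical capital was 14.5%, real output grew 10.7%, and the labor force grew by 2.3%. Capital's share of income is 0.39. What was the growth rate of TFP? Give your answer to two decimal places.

3.64%

Labor's share = 1 − 0.39 = 0.61.
Physical capital: 0.39 × 14.5 = 5.655 pp.
The labor force: 0.61 × 2.3 = 1.403 pp.
TFP growth = 10.7 − 7.058 = 3.642%.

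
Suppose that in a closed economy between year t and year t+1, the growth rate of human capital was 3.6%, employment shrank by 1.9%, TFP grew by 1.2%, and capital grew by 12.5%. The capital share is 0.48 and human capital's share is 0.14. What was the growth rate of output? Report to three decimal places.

Labor's share = 1 − 0.48 − 0.14 = 0.38.
Capital: 0.48 × 12.5 = 6 pp.
Human capital: 0.14 × 3.6 = 0.504 pp.
Employment: 0.38 × (-1.9) = -0.722 pp.
Output growth = 1.2 + 5.782 = 6.982%.

Output grew 6.982%.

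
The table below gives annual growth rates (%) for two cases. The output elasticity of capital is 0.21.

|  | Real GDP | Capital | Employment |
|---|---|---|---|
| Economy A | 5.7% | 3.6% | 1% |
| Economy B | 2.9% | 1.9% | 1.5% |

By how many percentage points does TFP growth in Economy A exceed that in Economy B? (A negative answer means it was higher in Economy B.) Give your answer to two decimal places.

Labor's share = 1 − 0.21 = 0.79.
Economy A: TFP = 5.7 − 0.756 − 0.79 = 4.154%.
Economy B: TFP = 2.9 − 0.399 − 1.185 = 1.316%.
Difference = 4.154 − (1.316) = 2.838 pp.

2.84 percentage points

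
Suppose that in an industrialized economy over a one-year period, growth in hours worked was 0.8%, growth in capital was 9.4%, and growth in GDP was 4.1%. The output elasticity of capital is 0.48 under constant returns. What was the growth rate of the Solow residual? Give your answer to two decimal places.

-0.83%

Labor's share = 1 − 0.48 = 0.52.
Capital: 0.48 × 9.4 = 4.512 pp.
Hours worked: 0.52 × 0.8 = 0.416 pp.
TFP growth = 4.1 − 4.928 = -0.828%.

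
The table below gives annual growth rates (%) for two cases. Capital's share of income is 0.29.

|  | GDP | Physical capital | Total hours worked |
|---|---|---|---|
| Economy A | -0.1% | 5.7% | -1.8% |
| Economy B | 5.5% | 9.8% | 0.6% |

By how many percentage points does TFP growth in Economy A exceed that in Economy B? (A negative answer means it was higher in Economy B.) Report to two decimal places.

Labor's share = 1 − 0.29 = 0.71.
Economy A: TFP = -0.1 − 1.653 + 1.278 = -0.475%.
Economy B: TFP = 5.5 − 2.842 − 0.426 = 2.232%.
Difference = -0.475 − (2.232) = -2.707 pp.

-2.71 percentage points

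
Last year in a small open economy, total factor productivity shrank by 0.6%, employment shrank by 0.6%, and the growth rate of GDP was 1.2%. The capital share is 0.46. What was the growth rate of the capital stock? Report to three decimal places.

4.617%

Labor's share = 1 − 0.46 = 0.54.
gY = gA + 0.54×(-0.6) + 0.46×g.
0.46×g = 1.2 + 0.6 + 0.324 = 2.124.
g = 2.124 / 0.46 = 4.61739%.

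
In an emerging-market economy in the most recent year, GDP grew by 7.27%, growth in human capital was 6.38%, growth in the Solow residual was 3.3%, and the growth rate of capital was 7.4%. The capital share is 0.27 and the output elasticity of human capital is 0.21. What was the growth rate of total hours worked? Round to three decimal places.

Labor's share = 1 − 0.27 − 0.21 = 0.52.
gY = gA + 0.27×7.4 + 0.21×6.38 + 0.52×g.
0.52×g = 7.27 − 3.3 − 3.3378 = 0.6322.
g = 0.6322 / 0.52 = 1.21577%.

1.216%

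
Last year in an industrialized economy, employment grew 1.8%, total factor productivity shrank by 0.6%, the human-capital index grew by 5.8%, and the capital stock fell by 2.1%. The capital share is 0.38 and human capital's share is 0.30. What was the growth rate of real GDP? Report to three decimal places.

Real GDP grew 0.918%.

Labor's share = 1 − 0.38 − 0.3 = 0.32.
The capital stock: 0.38 × (-2.1) = -0.798 pp.
The human-capital index: 0.3 × 5.8 = 1.74 pp.
Employment: 0.32 × 1.8 = 0.576 pp.
Output growth = -0.6 + 1.518 = 0.918%.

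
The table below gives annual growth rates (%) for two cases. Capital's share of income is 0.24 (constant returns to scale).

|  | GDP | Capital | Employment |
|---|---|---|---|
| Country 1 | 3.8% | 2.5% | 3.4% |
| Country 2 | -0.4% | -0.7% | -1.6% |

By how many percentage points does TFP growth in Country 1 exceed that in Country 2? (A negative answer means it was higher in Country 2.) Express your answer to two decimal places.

-0.37 percentage points

Labor's share = 1 − 0.24 = 0.76.
Country 1: TFP = 3.8 − 0.6 − 2.584 = 0.616%.
Country 2: TFP = -0.4 + 0.168 + 1.216 = 0.984%.
Difference = 0.616 − (0.984) = -0.368 pp.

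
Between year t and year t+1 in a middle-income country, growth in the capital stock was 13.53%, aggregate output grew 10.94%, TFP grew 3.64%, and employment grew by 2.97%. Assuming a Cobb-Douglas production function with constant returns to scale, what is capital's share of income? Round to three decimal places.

α = 0.410

gY = gA + α·gK + (1−α)·gL, so gY − gA − gL = α(gK − gL).
10.94 − 3.64 − 2.97 = α × (13.53 − 2.97).
4.33 = 10.56 α, so α = 0.41004.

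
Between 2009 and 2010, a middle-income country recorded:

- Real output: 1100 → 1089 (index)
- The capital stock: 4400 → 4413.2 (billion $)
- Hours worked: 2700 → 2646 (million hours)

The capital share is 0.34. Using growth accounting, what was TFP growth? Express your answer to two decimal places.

TFP grew 0.22%.

Real output growth = (1089 − 1100) / 1100 = -1%.
The capital stock growth = (4413.2 − 4400) / 4400 = 0.3%.
Hours worked growth = (2646 − 2700) / 2700 = -2%.
Labor's share = 1 − 0.34 = 0.66.
The capital stock: 0.34 × 0.3 = 0.102 pp.
Hours worked: 0.66 × (-2) = -1.32 pp.
TFP growth = -1 + 1.218 = 0.218%.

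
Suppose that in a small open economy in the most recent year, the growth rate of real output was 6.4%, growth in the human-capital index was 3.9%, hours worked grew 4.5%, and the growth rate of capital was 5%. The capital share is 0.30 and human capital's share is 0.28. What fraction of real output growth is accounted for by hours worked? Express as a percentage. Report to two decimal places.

Labor's share = 1 − 0.3 − 0.28 = 0.42.
Hours worked contributed 0.42 × 4.5 = 1.89 pp.
Share of growth = 1.89 / 6.4 × 100 = 29.5313%.

29.53%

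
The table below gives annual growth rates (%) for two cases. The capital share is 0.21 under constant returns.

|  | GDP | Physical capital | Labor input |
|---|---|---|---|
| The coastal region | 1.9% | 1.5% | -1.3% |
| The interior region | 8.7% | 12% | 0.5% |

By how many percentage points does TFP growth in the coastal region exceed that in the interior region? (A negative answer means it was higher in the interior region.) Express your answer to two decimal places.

-3.17 percentage points

Labor's share = 1 − 0.21 = 0.79.
The coastal region: TFP = 1.9 − 0.315 + 1.027 = 2.612%.
The interior region: TFP = 8.7 − 2.52 − 0.395 = 5.785%.
Difference = 2.612 − (5.785) = -3.173 pp.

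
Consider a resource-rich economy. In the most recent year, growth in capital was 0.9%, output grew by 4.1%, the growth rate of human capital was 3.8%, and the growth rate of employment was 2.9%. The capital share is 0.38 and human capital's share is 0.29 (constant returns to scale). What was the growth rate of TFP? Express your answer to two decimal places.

Labor's share = 1 − 0.38 − 0.29 = 0.33.
Capital: 0.38 × 0.9 = 0.342 pp.
Human capital: 0.29 × 3.8 = 1.102 pp.
Employment: 0.33 × 2.9 = 0.957 pp.
TFP growth = 4.1 − 2.401 = 1.699%.

1.70%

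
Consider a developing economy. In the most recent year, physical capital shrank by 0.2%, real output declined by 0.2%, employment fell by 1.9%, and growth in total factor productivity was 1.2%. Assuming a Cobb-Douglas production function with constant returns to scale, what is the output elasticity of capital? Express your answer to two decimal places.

gY = gA + α·gK + (1−α)·gL, so gY − gA − gL = α(gK − gL).
-0.2 − 1.2 + 1.9 = α × (-0.2 − (-1.9)).
0.5 = 1.7 α, so α = 0.2941.

0.29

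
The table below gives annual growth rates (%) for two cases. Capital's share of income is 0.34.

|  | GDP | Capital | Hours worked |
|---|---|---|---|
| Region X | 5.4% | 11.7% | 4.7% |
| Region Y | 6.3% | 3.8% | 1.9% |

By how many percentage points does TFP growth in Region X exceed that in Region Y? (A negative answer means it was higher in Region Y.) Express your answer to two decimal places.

Labor's share = 1 − 0.34 = 0.66.
Region X: TFP = 5.4 − 3.978 − 3.102 = -1.68%.
Region Y: TFP = 6.3 − 1.292 − 1.254 = 3.754%.
Difference = -1.68 − (3.754) = -5.434 pp.

-5.43 percentage points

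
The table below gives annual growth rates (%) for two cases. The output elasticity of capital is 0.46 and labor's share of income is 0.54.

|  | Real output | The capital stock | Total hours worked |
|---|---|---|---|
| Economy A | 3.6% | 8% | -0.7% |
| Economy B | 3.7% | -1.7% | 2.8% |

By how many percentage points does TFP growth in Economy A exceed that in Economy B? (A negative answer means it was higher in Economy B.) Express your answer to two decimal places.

-2.67 percentage points

Labor's share = 1 − 0.46 = 0.54.
Economy A: TFP = 3.6 − 3.68 + 0.378 = 0.298%.
Economy B: TFP = 3.7 + 0.782 − 1.512 = 2.97%.
Difference = 0.298 − (2.97) = -2.672 pp.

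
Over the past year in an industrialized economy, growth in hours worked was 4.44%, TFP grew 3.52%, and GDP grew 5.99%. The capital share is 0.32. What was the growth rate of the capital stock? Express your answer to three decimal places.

Labor's share = 1 − 0.32 = 0.68.
gY = gA + 0.68×4.44 + 0.32×g.
0.32×g = 5.99 − 3.52 − 3.0192 = -0.5492.
g = -0.5492 / 0.32 = -1.71625%.

-1.716%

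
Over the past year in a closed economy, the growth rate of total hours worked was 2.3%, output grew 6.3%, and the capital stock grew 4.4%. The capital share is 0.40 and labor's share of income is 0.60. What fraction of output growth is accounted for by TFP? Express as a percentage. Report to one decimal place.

50.2%

Labor's share = 1 − 0.4 = 0.6.
The capital stock: 0.4 × 4.4 = 1.76 pp.
Total hours worked: 0.6 × 2.3 = 1.38 pp.
TFP growth = 6.3 − 3.14 = 3.16%.
TFP share of growth = 3.16 / 6.3 × 100 = 50.159%.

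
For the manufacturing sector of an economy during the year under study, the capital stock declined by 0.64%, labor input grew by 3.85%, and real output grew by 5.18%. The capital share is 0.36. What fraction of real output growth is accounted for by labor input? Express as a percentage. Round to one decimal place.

47.6%

Labor's share = 1 − 0.36 = 0.64.
Labor input contributed 0.64 × 3.85 = 2.464 pp.
Share of growth = 2.464 / 5.18 × 100 = 47.568%.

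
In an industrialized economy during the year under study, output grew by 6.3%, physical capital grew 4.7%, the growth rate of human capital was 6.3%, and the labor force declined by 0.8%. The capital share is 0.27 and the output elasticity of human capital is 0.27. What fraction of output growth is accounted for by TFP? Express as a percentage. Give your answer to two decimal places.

TFP accounted for 58.70% of growth.

Labor's share = 1 − 0.27 − 0.27 = 0.46.
Physical capital: 0.27 × 4.7 = 1.269 pp.
Human capital: 0.27 × 6.3 = 1.701 pp.
The labor force: 0.46 × (-0.8) = -0.368 pp.
TFP growth = 6.3 − 2.602 = 3.698%.
TFP share of growth = 3.698 / 6.3 × 100 = 58.6984%.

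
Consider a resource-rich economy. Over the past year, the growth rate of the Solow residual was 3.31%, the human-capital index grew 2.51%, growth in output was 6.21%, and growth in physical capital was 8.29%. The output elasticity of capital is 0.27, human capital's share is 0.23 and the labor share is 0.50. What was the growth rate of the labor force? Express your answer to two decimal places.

Labor's share = 1 − 0.27 − 0.23 = 0.5.
gY = gA + 0.27×8.29 + 0.23×2.51 + 0.5×g.
0.5×g = 6.21 − 3.31 − 2.8156 = 0.0844.
g = 0.0844 / 0.5 = 0.1688%.

0.17%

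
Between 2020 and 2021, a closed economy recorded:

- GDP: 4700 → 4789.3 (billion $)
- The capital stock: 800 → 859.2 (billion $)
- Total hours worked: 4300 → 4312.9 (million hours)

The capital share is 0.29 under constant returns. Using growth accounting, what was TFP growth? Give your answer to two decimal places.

-0.46%

GDP growth = (4789.3 − 4700) / 4700 = 1.9%.
The capital stock growth = (859.2 − 800) / 800 = 7.4%.
Total hours worked growth = (4312.9 − 4300) / 4300 = 0.3%.
Labor's share = 1 − 0.29 = 0.71.
The capital stock: 0.29 × 7.4 = 2.146 pp.
Total hours worked: 0.71 × 0.3 = 0.213 pp.
TFP growth = 1.9 − 2.359 = -0.459%.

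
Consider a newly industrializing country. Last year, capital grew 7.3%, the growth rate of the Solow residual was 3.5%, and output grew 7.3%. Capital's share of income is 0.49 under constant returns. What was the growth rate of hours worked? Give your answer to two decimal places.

Labor's share = 1 − 0.49 = 0.51.
gY = gA + 0.49×7.3 + 0.51×g.
0.51×g = 7.3 − 3.5 − 3.577 = 0.223.
g = 0.223 / 0.51 = 0.4373%.

Hours worked grew 0.44%.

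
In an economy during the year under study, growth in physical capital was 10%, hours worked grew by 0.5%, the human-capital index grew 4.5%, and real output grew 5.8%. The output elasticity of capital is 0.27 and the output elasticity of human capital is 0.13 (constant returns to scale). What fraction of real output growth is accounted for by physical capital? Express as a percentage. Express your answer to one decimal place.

Physical capital contributed 0.27 × 10 = 2.7 pp.
Share of growth = 2.7 / 5.8 × 100 = 46.552%.

46.6%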